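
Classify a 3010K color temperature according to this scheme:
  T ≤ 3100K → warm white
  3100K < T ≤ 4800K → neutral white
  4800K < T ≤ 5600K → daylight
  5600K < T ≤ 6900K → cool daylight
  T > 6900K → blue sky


Temperature: 3010K
3010K ≤ 3100K → warm white
Classification: warm white


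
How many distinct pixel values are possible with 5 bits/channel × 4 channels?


Total bits = 5 bits/channel × 4 channels = 20 bits
Distinct pixel values = 2^20
= 1,048,576 pixel values


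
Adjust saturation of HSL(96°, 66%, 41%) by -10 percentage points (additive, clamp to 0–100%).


Original S = 66%
Adjustment = -10 percentage points
New S = 66 + (-10) = 56
Clamp to [0, 100] → 56
= HSL(96°, 56%, 41%)


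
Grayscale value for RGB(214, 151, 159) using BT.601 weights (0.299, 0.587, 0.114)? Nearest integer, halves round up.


Gray = 0.299×R + 0.587×G + 0.114×B
Gray = 0.299×214 + 0.587×151 + 0.114×159
Gray = 63.986 + 88.637 + 18.126
Gray = 170.749 → round half up → 171
Gray = 171


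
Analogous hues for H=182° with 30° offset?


Base hue: 182°
Left analog: (182 - 30) mod 360 = 152°
Right analog: (182 + 30) mod 360 = 212°
Analogous hues = 152° and 212°


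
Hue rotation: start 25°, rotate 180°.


New hue = (H + rotation) mod 360
New hue = (25 + 180) mod 360
= 205 mod 360
= 205°


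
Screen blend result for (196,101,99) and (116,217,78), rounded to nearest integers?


Screen: C = 255 - (255-A)×(255-B)/255, rounded to nearest integer
R: 255 - (255-196)×(255-116)/255 = 255 - 8201/255 ≈ 255 - 32.161 = 222.839 → 223
G: 255 - (255-101)×(255-217)/255 = 255 - 5852/255 ≈ 255 - 22.949 = 232.051 → 232
B: 255 - (255-99)×(255-78)/255 = 255 - 27612/255 ≈ 255 - 108.282 = 146.718 → 147
= RGB(223, 232, 147)


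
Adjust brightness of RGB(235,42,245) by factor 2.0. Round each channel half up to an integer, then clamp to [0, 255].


Multiply each channel by 2.0, round half up, clamp to [0, 255]
R: 235×2.0 = 470 → clamp → 255
G: 42×2.0 = 84
B: 245×2.0 = 490 → clamp → 255
= RGB(255, 84, 255)


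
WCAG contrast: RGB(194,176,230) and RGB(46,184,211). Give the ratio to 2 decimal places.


Linearize each sRGB channel c=v/255: c/12.92 if c ≤ 0.04045 else ((c+0.055)/1.055)^2.4
L = 0.2126×R_lin + 0.7152×G_lin + 0.0722×B_lin
Color 1 (194,176,230):
  R=194: 194/255≈0.7608 > 0.04045 → ((0.7608+0.055)/1.055)^2.4 ≈ 0.53948
  G=176: 176/255≈0.6902 > 0.04045 → ((0.6902+0.055)/1.055)^2.4 ≈ 0.43415
  B=230: 230/255≈0.9020 > 0.04045 → ((0.9020+0.055)/1.055)^2.4 ≈ 0.79130
  L1 = 0.2126×0.53948 + 0.7152×0.43415 + 0.0722×0.79130 ≈ 0.48233
Color 2 (46,184,211):
  R=46: 46/255≈0.1804 > 0.04045 → ((0.1804+0.055)/1.055)^2.4 ≈ 0.02732
  G=184: 184/255≈0.7216 > 0.04045 → ((0.7216+0.055)/1.055)^2.4 ≈ 0.47932
  B=211: 211/255≈0.8275 > 0.04045 → ((0.8275+0.055)/1.055)^2.4 ≈ 0.65141
  L2 = 0.2126×0.02732 + 0.7152×0.47932 + 0.0722×0.65141 ≈ 0.39565
Lighter = 0.48233, Darker = 0.39565
Ratio = (L_lighter + 0.05) / (L_darker + 0.05)
Ratio = (0.48233 + 0.05) / (0.39565 + 0.05) = 0.53233 / 0.44565 ≈ 1.1945
Ratio ≈ 1.19:1


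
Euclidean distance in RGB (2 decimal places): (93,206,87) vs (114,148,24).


d = √[(R₁-R₂)² + (G₁-G₂)² + (B₁-B₂)²]
d = √[(93-114)² + (206-148)² + (87-24)²]
d = √[441 + 3364 + 3969]
d = √7774
d ≈ 88.17


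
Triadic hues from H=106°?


Triadic: equally spaced at 120° intervals
H1 = 106°
H2 = (106 + 120) mod 360 = 226°
H3 = (106 + 240) mod 360 = 346°
Triadic = 106°, 226°, 346°


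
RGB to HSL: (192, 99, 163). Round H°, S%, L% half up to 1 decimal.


Normalize: R'=192/255≈0.7529, G'=99/255≈0.3882, B'=163/255≈0.6392
Max=192/255, Min=99/255, Δ=Max-Min=93/255
L = (Max+Min)/2 = (192+99)/510 = 291/510 = 0.57058… → L = 57.1%
L > 0.5 → S = Δ/(2-Max-Min) = 93/(510-192-99) = 93/219 = 0.42465… → S = 42.5%
(the 1/255 factors cancel in S and H, so raw channel differences can be used)
Max is R' → H = 60 × (((G-B)/Δ) mod 6) = 60 × (((99-163)/93) mod 6)
  (-64)/93 = -0.6881…; negative, so add 6 → 5.3118…
  H = 60 × 5.3118… = 318.709…° → H = 318.7°
= HSL(318.7°, 42.5%, 57.1%)


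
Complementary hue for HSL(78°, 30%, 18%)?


Complement = opposite side of color wheel = hue + 180°
H' = (78 + 180) mod 360 = 258°
S and L unchanged.
= HSL(258°, 30%, 18%)


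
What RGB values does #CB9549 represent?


CB → 203 (R)
95 → 149 (G)
49 → 73 (B)
= RGB(203, 149, 73)


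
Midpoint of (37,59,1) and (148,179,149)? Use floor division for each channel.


Midpoint: each channel = ⌊(C₁+C₂)/2⌋
R: ⌊(37+148)/2⌋ = 92
G: ⌊(59+179)/2⌋ = 119
B: ⌊(1+149)/2⌋ = 75
= RGB(92, 119, 75)


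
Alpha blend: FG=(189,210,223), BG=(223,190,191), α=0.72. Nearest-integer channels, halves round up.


C = α×F + (1-α)×B, with 1-α = 0.28
R: 0.72×189 + 0.28×223 = 136.08 + 62.44 = 198.52 → 199
G: 0.72×210 + 0.28×190 = 151.20 + 53.20 = 204.40 → 204
B: 0.72×223 + 0.28×191 = 160.56 + 53.48 = 214.04 → 214
= RGB(199, 204, 214)


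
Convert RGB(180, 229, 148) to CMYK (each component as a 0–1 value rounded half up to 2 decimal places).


R'=180/255≈0.7059, G'=229/255≈0.8980, B'=148/255≈0.5804
K = 1 - max(R',G',B') = 1 - 229/255 = 26/255 = 0.10196… → 0.10
(1-R'-K)/(1-K) simplifies to (max-R)/max with max = 229:
C = (229-180)/229 = 49/229 = 0.21397… → 0.21
M = (229-229)/229 = 0/229 = 0 → 0.00
Y = (229-148)/229 = 81/229 = 0.35371… → 0.35
= CMYK(0.21, 0.00, 0.35, 0.10)


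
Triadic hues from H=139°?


Triadic: equally spaced at 120° intervals
H1 = 139°
H2 = (139 + 120) mod 360 = 259°
H3 = (139 + 240) mod 360 = 19°
Triadic = 139°, 259°, 19°


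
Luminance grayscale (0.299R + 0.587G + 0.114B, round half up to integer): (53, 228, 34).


Gray = 0.299×R + 0.587×G + 0.114×B
Gray = 0.299×53 + 0.587×228 + 0.114×34
Gray = 15.847 + 133.836 + 3.876
Gray = 153.559 → round half up → 154
Gray = 154


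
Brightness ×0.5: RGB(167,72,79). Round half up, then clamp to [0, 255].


Multiply each channel by 0.5, round half up, clamp to [0, 255]
R: 167×0.5 = 83.5 → round → 84
G: 72×0.5 = 36
B: 79×0.5 = 39.5 → round → 40
= RGB(84, 36, 40)


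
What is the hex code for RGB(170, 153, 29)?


R = 170 → AA (hex)
G = 153 → 99 (hex)
B = 29 → 1D (hex)
Hex = #AA991D


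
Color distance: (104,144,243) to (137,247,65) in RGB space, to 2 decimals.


d = √[(R₁-R₂)² + (G₁-G₂)² + (B₁-B₂)²]
d = √[(104-137)² + (144-247)² + (243-65)²]
d = √[1089 + 10609 + 31684]
d = √43382
d ≈ 208.28


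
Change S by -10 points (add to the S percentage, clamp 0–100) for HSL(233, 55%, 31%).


Original S = 55%
Adjustment = -10 percentage points
New S = 55 + (-10) = 45
Clamp to [0, 100] → 45
= HSL(233°, 45%, 31%)


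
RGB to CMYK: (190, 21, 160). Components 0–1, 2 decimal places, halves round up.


R'=190/255≈0.7451, G'=21/255≈0.0824, B'=160/255≈0.6275
K = 1 - max(R',G',B') = 1 - 190/255 = 65/255 = 0.25490… → 0.25
(1-R'-K)/(1-K) simplifies to (max-R)/max with max = 190:
C = (190-190)/190 = 0/190 = 0 → 0.00
M = (190-21)/190 = 169/190 = 0.88947… → 0.89
Y = (190-160)/190 = 30/190 = 0.15789… → 0.16
= CMYK(0.00, 0.89, 0.16, 0.25)


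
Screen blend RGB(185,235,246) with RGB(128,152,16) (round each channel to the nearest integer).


Screen: C = 255 - (255-A)×(255-B)/255, rounded to nearest integer
R: 255 - (255-185)×(255-128)/255 = 255 - 8890/255 ≈ 255 - 34.863 = 220.137 → 220
G: 255 - (255-235)×(255-152)/255 = 255 - 2060/255 ≈ 255 - 8.078 = 246.922 → 247
B: 255 - (255-246)×(255-16)/255 = 255 - 2151/255 ≈ 255 - 8.435 = 246.565 → 247
= RGB(220, 247, 247)


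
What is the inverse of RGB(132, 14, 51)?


Invert: (255-R, 255-G, 255-B)
R: 255-132 = 123
G: 255-14 = 241
B: 255-51 = 204
= RGB(123, 241, 204)


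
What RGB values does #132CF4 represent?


13 → 19 (R)
2C → 44 (G)
F4 → 244 (B)
= RGB(19, 44, 244)


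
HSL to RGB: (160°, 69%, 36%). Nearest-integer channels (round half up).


H=160°, S=0.69, L=0.36
C = (1-|2L-1|)×S = (1-|-0.28|)×0.69 = 0.4968
H' = H/60 = 160/60 ≈ 2.6667; X = C×(1-|H' mod 2 - 1|) = 0.3312
m = L - C/2 = 0.36 - 0.2484 = 0.1116
Sector ⌊H'⌋ = 2 → (R',G',B') = (0.0, 0.4968, 0.3312)
RGB = ((R'+m)×255, (G'+m)×255, (B'+m)×255) = (28.458, 155.142, 112.914)
Round half up → RGB(28, 155, 113)


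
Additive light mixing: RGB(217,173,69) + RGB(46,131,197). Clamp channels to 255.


Additive: each channel = min(255, C₁+C₂)
R: 217+46 = 263 → 255
G: 173+131 = 304 → 255
B: 69+197 = 266 → 255
= RGB(255, 255, 255)


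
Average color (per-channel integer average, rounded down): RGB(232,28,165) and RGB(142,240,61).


Midpoint: each channel = ⌊(C₁+C₂)/2⌋
R: ⌊(232+142)/2⌋ = 187
G: ⌊(28+240)/2⌋ = 134
B: ⌊(165+61)/2⌋ = 113
= RGB(187, 134, 113)


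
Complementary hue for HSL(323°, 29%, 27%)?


Complement = opposite side of color wheel = hue + 180°
H' = (323 + 180) mod 360 = 143°
S and L unchanged.
= HSL(143°, 29%, 27%)


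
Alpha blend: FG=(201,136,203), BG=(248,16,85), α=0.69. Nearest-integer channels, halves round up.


C = α×F + (1-α)×B, with 1-α = 0.31
R: 0.69×201 + 0.31×248 = 138.69 + 76.88 = 215.57 → 216
G: 0.69×136 + 0.31×16 = 93.84 + 4.96 = 98.80 → 99
B: 0.69×203 + 0.31×85 = 140.07 + 26.35 = 166.42 → 166
= RGB(216, 99, 166)


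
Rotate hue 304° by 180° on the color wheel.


New hue = (H + rotation) mod 360
New hue = (304 + 180) mod 360
= 484 mod 360
= 124°


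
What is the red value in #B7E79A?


Color: #B7E79A
R = B7 = 183
G = E7 = 231
B = 9A = 154
Red = 183


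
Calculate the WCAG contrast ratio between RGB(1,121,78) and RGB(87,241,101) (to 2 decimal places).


Linearize each sRGB channel c=v/255: c/12.92 if c ≤ 0.04045 else ((c+0.055)/1.055)^2.4
L = 0.2126×R_lin + 0.7152×G_lin + 0.0722×B_lin
Color 1 (1,121,78):
  R=1: 1/255≈0.0039 ≤ 0.04045 → 0.0039/12.92 ≈ 0.00030
  G=121: 121/255≈0.4745 > 0.04045 → ((0.4745+0.055)/1.055)^2.4 ≈ 0.19120
  B=78: 78/255≈0.3059 > 0.04045 → ((0.3059+0.055)/1.055)^2.4 ≈ 0.07619
  L1 = 0.2126×0.00030 + 0.7152×0.19120 + 0.0722×0.07619 ≈ 0.14231
Color 2 (87,241,101):
  R=87: 87/255≈0.3412 > 0.04045 → ((0.3412+0.055)/1.055)^2.4 ≈ 0.09531
  G=241: 241/255≈0.9451 > 0.04045 → ((0.9451+0.055)/1.055)^2.4 ≈ 0.87962
  B=101: 101/255≈0.3961 > 0.04045 → ((0.3961+0.055)/1.055)^2.4 ≈ 0.13014
  L2 = 0.2126×0.09531 + 0.7152×0.87962 + 0.0722×0.13014 ≈ 0.65876
Lighter = 0.65876, Darker = 0.14231
Ratio = (L_lighter + 0.05) / (L_darker + 0.05)
Ratio = (0.65876 + 0.05) / (0.14231 + 0.05) = 0.70876 / 0.19231 ≈ 3.6855
Ratio ≈ 3.69:1


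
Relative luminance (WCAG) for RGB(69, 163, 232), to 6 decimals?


Linearize each channel (sRGB transfer function): c = v/255; c_lin = c/12.92 if c ≤ 0.04045, else ((c+0.055)/1.055)^2.4
  R: 69/255 ≈ 0.270588 > 0.04045 → ((0.270588+0.055)/1.055)^2.4 ≈ 0.059511
  G: 163/255 ≈ 0.639216 > 0.04045 → ((0.639216+0.055)/1.055)^2.4 ≈ 0.366253
  B: 232/255 ≈ 0.909804 > 0.04045 → ((0.909804+0.055)/1.055)^2.4 ≈ 0.806952
R_lin = 0.059511, G_lin = 0.366253, B_lin = 0.806952
L = 0.2126×R + 0.7152×G + 0.0722×B
L = 0.2126×0.059511 + 0.7152×0.366253 + 0.0722×0.806952
L ≈ 0.332858


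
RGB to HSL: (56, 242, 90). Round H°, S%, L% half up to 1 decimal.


Normalize: R'=56/255≈0.2196, G'=242/255≈0.9490, B'=90/255≈0.3529
Max=242/255, Min=56/255, Δ=Max-Min=186/255
L = (Max+Min)/2 = (242+56)/510 = 298/510 = 0.58431… → L = 58.4%
L > 0.5 → S = Δ/(2-Max-Min) = 186/(510-242-56) = 186/212 = 0.87735… → S = 87.7%
(the 1/255 factors cancel in S and H, so raw channel differences can be used)
Max is G' → H = 60 × ((B-R)/Δ + 2) = 60 × ((90-56)/186 + 2)
  34/186 + 2 = 0.1827… + 2 = 2.1827…
  H = 60 × 2.1827… = 130.967…° → H = 131.0°
= HSL(131.0°, 87.7%, 58.4%)


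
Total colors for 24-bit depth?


Colors = 2^bits = 2^24
= 16,777,216 colors


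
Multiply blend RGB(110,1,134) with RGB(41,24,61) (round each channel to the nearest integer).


Multiply: C = A×B/255, rounded to nearest integer
R: 110×41/255 = 4510/255 ≈ 17.686 → 18
G: 1×24/255 = 24/255 ≈ 0.094 → 0
B: 134×61/255 = 8174/255 ≈ 32.055 → 32
= RGB(18, 0, 32)


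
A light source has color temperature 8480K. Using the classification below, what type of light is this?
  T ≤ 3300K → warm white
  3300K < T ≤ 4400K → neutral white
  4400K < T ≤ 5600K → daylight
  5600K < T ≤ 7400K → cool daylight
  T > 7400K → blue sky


Temperature: 8480K
8480K > 7400K → blue sky
Classification: blue sky


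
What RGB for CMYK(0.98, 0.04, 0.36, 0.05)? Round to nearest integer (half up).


R = 255 × (1-C) × (1-K) = 255 × 0.02 × 0.95 = 4.845 → 5
G = 255 × (1-M) × (1-K) = 255 × 0.96 × 0.95 = 232.56 → 233
B = 255 × (1-Y) × (1-K) = 255 × 0.64 × 0.95 = 155.04 → 155
= RGB(5, 233, 155)


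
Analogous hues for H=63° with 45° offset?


Base hue: 63°
Left analog: (63 - 45) mod 360 = 18°
Right analog: (63 + 45) mod 360 = 108°
Analogous hues = 18° and 108°


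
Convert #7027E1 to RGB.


70 → 112 (R)
27 → 39 (G)
E1 → 225 (B)
= RGB(112, 39, 225)


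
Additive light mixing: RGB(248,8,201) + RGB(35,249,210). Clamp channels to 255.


Additive: each channel = min(255, C₁+C₂)
R: 248+35 = 283 → 255
G: 8+249 = 257 → 255
B: 201+210 = 411 → 255
= RGB(255, 255, 255)


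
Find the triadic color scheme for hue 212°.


Triadic: equally spaced at 120° intervals
H1 = 212°
H2 = (212 + 120) mod 360 = 332°
H3 = (212 + 240) mod 360 = 92°
Triadic = 212°, 332°, 92°


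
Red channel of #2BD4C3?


Color: #2BD4C3
R = 2B = 43
G = D4 = 212
B = C3 = 195
Red = 43


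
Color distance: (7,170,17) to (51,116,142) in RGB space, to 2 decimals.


d = √[(R₁-R₂)² + (G₁-G₂)² + (B₁-B₂)²]
d = √[(7-51)² + (170-116)² + (17-142)²]
d = √[1936 + 2916 + 15625]
d = √20477
d ≈ 143.10


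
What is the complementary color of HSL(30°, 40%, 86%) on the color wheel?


Complement = opposite side of color wheel = hue + 180°
H' = (30 + 180) mod 360 = 210°
S and L unchanged.
= HSL(210°, 40%, 86%)


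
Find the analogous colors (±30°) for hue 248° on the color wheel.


Base hue: 248°
Left analog: (248 - 30) mod 360 = 218°
Right analog: (248 + 30) mod 360 = 278°
Analogous hues = 218° and 278°


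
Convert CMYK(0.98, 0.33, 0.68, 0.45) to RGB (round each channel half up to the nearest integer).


R = 255 × (1-C) × (1-K) = 255 × 0.02 × 0.55 = 2.805 → 3
G = 255 × (1-M) × (1-K) = 255 × 0.67 × 0.55 = 93.9675 → 94
B = 255 × (1-Y) × (1-K) = 255 × 0.32 × 0.55 = 44.88 → 45
= RGB(3, 94, 45)


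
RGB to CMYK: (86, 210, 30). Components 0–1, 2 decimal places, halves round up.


R'=86/255≈0.3373, G'=210/255≈0.8235, B'=30/255≈0.1176
K = 1 - max(R',G',B') = 1 - 210/255 = 45/255 = 0.17647… → 0.18
(1-R'-K)/(1-K) simplifies to (max-R)/max with max = 210:
C = (210-86)/210 = 124/210 = 0.59047… → 0.59
M = (210-210)/210 = 0/210 = 0 → 0.00
Y = (210-30)/210 = 180/210 = 0.85714… → 0.86
= CMYK(0.59, 0.00, 0.86, 0.18)


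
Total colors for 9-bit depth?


Colors = 2^bits = 2^9
= 512 colors


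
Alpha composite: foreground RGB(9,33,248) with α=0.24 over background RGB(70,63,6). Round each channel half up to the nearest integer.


C = α×F + (1-α)×B, with 1-α = 0.76
R: 0.24×9 + 0.76×70 = 2.16 + 53.20 = 55.36 → 55
G: 0.24×33 + 0.76×63 = 7.92 + 47.88 = 55.80 → 56
B: 0.24×248 + 0.76×6 = 59.52 + 4.56 = 64.08 → 64
= RGB(55, 56, 64)


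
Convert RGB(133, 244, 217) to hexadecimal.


R = 133 → 85 (hex)
G = 244 → F4 (hex)
B = 217 → D9 (hex)
Hex = #85F4D9


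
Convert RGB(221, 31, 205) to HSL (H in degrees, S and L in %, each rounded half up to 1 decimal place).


Normalize: R'=221/255≈0.8667, G'=31/255≈0.1216, B'=205/255≈0.8039
Max=221/255, Min=31/255, Δ=Max-Min=190/255
L = (Max+Min)/2 = (221+31)/510 = 252/510 = 0.49411… → L = 49.4%
L ≤ 0.5 → S = Δ/(Max+Min) = 190/(221+31) = 190/252 = 0.75396… → S = 75.4%
(the 1/255 factors cancel in S and H, so raw channel differences can be used)
Max is R' → H = 60 × (((G-B)/Δ) mod 6) = 60 × (((31-205)/190) mod 6)
  (-174)/190 = -0.9157…; negative, so add 6 → 5.0842…
  H = 60 × 5.0842… = 305.052…° → H = 305.1°
= HSL(305.1°, 75.4%, 49.4%)


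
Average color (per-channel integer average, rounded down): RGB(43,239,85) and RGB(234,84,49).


Midpoint: each channel = ⌊(C₁+C₂)/2⌋
R: ⌊(43+234)/2⌋ = 138
G: ⌊(239+84)/2⌋ = 161
B: ⌊(85+49)/2⌋ = 67
= RGB(138, 161, 67)


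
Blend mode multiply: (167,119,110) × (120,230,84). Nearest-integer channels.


Multiply: C = A×B/255, rounded to nearest integer
R: 167×120/255 = 20040/255 ≈ 78.588 → 79
G: 119×230/255 = 27370/255 ≈ 107.333 → 107
B: 110×84/255 = 9240/255 ≈ 36.235 → 36
= RGB(79, 107, 36)


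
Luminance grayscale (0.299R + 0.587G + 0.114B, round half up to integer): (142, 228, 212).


Gray = 0.299×R + 0.587×G + 0.114×B
Gray = 0.299×142 + 0.587×228 + 0.114×212
Gray = 42.458 + 133.836 + 24.168
Gray = 200.462 → round half up → 200
Gray = 200


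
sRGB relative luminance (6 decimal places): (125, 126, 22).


Linearize each channel (sRGB transfer function): c = v/255; c_lin = c/12.92 if c ≤ 0.04045, else ((c+0.055)/1.055)^2.4
  R: 125/255 ≈ 0.490196 > 0.04045 → ((0.490196+0.055)/1.055)^2.4 ≈ 0.205079
  G: 126/255 ≈ 0.494118 > 0.04045 → ((0.494118+0.055)/1.055)^2.4 ≈ 0.208637
  B: 22/255 ≈ 0.086275 > 0.04045 → ((0.086275+0.055)/1.055)^2.4 ≈ 0.008023
R_lin = 0.205079, G_lin = 0.208637, B_lin = 0.008023
L = 0.2126×R + 0.7152×G + 0.0722×B
L = 0.2126×0.205079 + 0.7152×0.208637 + 0.0722×0.008023
L ≈ 0.193396


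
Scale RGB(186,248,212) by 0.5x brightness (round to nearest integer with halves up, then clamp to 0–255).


Multiply each channel by 0.5, round half up, clamp to [0, 255]
R: 186×0.5 = 93
G: 248×0.5 = 124
B: 212×0.5 = 106
= RGB(93, 124, 106)


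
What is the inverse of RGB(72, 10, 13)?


Invert: (255-R, 255-G, 255-B)
R: 255-72 = 183
G: 255-10 = 245
B: 255-13 = 242
= RGB(183, 245, 242)


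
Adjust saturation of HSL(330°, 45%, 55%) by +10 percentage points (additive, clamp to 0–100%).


Original S = 45%
Adjustment = +10 percentage points
New S = 45 + (10) = 55
Clamp to [0, 100] → 55
= HSL(330°, 55%, 55%)


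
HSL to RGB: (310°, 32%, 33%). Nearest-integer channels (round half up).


H=310°, S=0.32, L=0.33
C = (1-|2L-1|)×S = (1-|-0.34|)×0.32 = 0.2112
H' = H/60 = 310/60 ≈ 5.1667; X = C×(1-|H' mod 2 - 1|) = 0.176
m = L - C/2 = 0.33 - 0.1056 = 0.2244
Sector ⌊H'⌋ = 5 → (R',G',B') = (0.2112, 0.0, 0.176)
RGB = ((R'+m)×255, (G'+m)×255, (B'+m)×255) = (111.078, 57.222, 102.102)
Round half up → RGB(111, 57, 102)


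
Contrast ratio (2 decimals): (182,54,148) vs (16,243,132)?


Linearize each sRGB channel c=v/255: c/12.92 if c ≤ 0.04045 else ((c+0.055)/1.055)^2.4
L = 0.2126×R_lin + 0.7152×G_lin + 0.0722×B_lin
Color 1 (182,54,148):
  R=182: 182/255≈0.7137 > 0.04045 → ((0.7137+0.055)/1.055)^2.4 ≈ 0.46778
  G=54: 54/255≈0.2118 > 0.04045 → ((0.2118+0.055)/1.055)^2.4 ≈ 0.03689
  B=148: 148/255≈0.5804 > 0.04045 → ((0.5804+0.055)/1.055)^2.4 ≈ 0.29614
  L1 = 0.2126×0.46778 + 0.7152×0.03689 + 0.0722×0.29614 ≈ 0.14722
Color 2 (16,243,132):
  R=16: 16/255≈0.0627 > 0.04045 → ((0.0627+0.055)/1.055)^2.4 ≈ 0.00518
  G=243: 243/255≈0.9529 > 0.04045 → ((0.9529+0.055)/1.055)^2.4 ≈ 0.89627
  B=132: 132/255≈0.5176 > 0.04045 → ((0.5176+0.055)/1.055)^2.4 ≈ 0.23074
  L2 = 0.2126×0.00518 + 0.7152×0.89627 + 0.0722×0.23074 ≈ 0.65877
Lighter = 0.65877, Darker = 0.14722
Ratio = (L_lighter + 0.05) / (L_darker + 0.05)
Ratio = (0.65877 + 0.05) / (0.14722 + 0.05) = 0.70877 / 0.19722 ≈ 3.5939
Ratio ≈ 3.59:1


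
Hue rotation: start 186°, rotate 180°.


New hue = (H + rotation) mod 360
New hue = (186 + 180) mod 360
= 366 mod 360
= 6°


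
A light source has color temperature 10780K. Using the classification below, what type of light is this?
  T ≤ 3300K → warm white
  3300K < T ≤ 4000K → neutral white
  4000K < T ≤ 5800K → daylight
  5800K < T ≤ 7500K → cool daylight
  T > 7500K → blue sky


Temperature: 10780K
10780K > 7500K → blue sky
Classification: blue sky


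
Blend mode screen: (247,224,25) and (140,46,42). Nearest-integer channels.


Screen: C = 255 - (255-A)×(255-B)/255, rounded to nearest integer
R: 255 - (255-247)×(255-140)/255 = 255 - 920/255 ≈ 255 - 3.608 = 251.392 → 251
G: 255 - (255-224)×(255-46)/255 = 255 - 6479/255 ≈ 255 - 25.408 = 229.592 → 230
B: 255 - (255-25)×(255-42)/255 = 255 - 48990/255 ≈ 255 - 192.118 = 62.882 → 63
= RGB(251, 230, 63)


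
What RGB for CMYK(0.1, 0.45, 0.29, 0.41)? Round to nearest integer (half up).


R = 255 × (1-C) × (1-K) = 255 × 0.90 × 0.59 = 135.405 → 135
G = 255 × (1-M) × (1-K) = 255 × 0.55 × 0.59 = 82.7475 → 83
B = 255 × (1-Y) × (1-K) = 255 × 0.71 × 0.59 = 106.8195 → 107
= RGB(135, 83, 107)


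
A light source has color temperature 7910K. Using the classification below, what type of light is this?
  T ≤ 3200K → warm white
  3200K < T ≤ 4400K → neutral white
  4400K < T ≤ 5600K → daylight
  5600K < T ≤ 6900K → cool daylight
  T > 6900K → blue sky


Temperature: 7910K
7910K > 6900K → blue sky
Classification: blue sky


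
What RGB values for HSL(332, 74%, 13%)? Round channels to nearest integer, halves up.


H=332°, S=0.74, L=0.13
C = (1-|2L-1|)×S = (1-|-0.74|)×0.74 = 0.1924
H' = H/60 = 332/60 ≈ 5.5333; X = C×(1-|H' mod 2 - 1|) ≈ 0.0898
m = L - C/2 = 0.13 - 0.0962 = 0.0338
Sector ⌊H'⌋ = 5 → (R',G',B') = (0.1924, 0.0, ≈0.0898)
RGB = ((R'+m)×255, (G'+m)×255, (B'+m)×255) = (57.681, 8.619, 31.5146)
Round half up → RGB(58, 9, 32)


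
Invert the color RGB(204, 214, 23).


Invert: (255-R, 255-G, 255-B)
R: 255-204 = 51
G: 255-214 = 41
B: 255-23 = 232
= RGB(51, 41, 232)


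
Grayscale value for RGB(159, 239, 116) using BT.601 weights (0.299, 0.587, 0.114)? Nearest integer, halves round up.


Gray = 0.299×R + 0.587×G + 0.114×B
Gray = 0.299×159 + 0.587×239 + 0.114×116
Gray = 47.541 + 140.293 + 13.224
Gray = 201.058 → round half up → 201
Gray = 201


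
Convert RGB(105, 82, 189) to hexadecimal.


R = 105 → 69 (hex)
G = 82 → 52 (hex)
B = 189 → BD (hex)
Hex = #6952BD


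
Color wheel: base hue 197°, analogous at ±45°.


Base hue: 197°
Left analog: (197 - 45) mod 360 = 152°
Right analog: (197 + 45) mod 360 = 242°
Analogous hues = 152° and 242°


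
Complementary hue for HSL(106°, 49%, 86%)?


Complement = opposite side of color wheel = hue + 180°
H' = (106 + 180) mod 360 = 286°
S and L unchanged.
= HSL(286°, 49%, 86%)


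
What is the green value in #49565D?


Color: #49565D
R = 49 = 73
G = 56 = 86
B = 5D = 93
Green = 86


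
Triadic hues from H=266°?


Triadic: equally spaced at 120° intervals
H1 = 266°
H2 = (266 + 120) mod 360 = 26°
H3 = (266 + 240) mod 360 = 146°
Triadic = 266°, 26°, 146°


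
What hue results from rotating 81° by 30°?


New hue = (H + rotation) mod 360
New hue = (81 + 30) mod 360
= 111 mod 360
= 111°


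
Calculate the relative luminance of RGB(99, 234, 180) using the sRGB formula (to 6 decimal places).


Linearize each channel (sRGB transfer function): c = v/255; c_lin = c/12.92 if c ≤ 0.04045, else ((c+0.055)/1.055)^2.4
  R: 99/255 ≈ 0.388235 > 0.04045 → ((0.388235+0.055)/1.055)^2.4 ≈ 0.124772
  G: 234/255 ≈ 0.917647 > 0.04045 → ((0.917647+0.055)/1.055)^2.4 ≈ 0.822786
  B: 180/255 ≈ 0.705882 > 0.04045 → ((0.705882+0.055)/1.055)^2.4 ≈ 0.456411
R_lin = 0.124772, G_lin = 0.822786, B_lin = 0.456411
L = 0.2126×R + 0.7152×G + 0.0722×B
L = 0.2126×0.124772 + 0.7152×0.822786 + 0.0722×0.456411
L ≈ 0.647936


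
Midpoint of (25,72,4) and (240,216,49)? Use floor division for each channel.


Midpoint: each channel = ⌊(C₁+C₂)/2⌋
R: ⌊(25+240)/2⌋ = 132
G: ⌊(72+216)/2⌋ = 144
B: ⌊(4+49)/2⌋ = 26
= RGB(132, 144, 26)


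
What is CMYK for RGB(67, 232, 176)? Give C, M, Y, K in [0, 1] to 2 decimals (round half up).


R'=67/255≈0.2627, G'=232/255≈0.9098, B'=176/255≈0.6902
K = 1 - max(R',G',B') = 1 - 232/255 = 23/255 = 0.09019… → 0.09
(1-R'-K)/(1-K) simplifies to (max-R)/max with max = 232:
C = (232-67)/232 = 165/232 = 0.71120… → 0.71
M = (232-232)/232 = 0/232 = 0 → 0.00
Y = (232-176)/232 = 56/232 = 0.24137… → 0.24
= CMYK(0.71, 0.00, 0.24, 0.09)


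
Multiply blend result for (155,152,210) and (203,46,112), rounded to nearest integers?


Multiply: C = A×B/255, rounded to nearest integer
R: 155×203/255 = 31465/255 ≈ 123.392 → 123
G: 152×46/255 = 6992/255 ≈ 27.420 → 27
B: 210×112/255 = 23520/255 ≈ 92.235 → 92
= RGB(123, 27, 92)


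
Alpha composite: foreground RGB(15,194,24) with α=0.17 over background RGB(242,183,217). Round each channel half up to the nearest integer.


C = α×F + (1-α)×B, with 1-α = 0.83
R: 0.17×15 + 0.83×242 = 2.55 + 200.86 = 203.41 → 203
G: 0.17×194 + 0.83×183 = 32.98 + 151.89 = 184.87 → 185
B: 0.17×24 + 0.83×217 = 4.08 + 180.11 = 184.19 → 184
= RGB(203, 185, 184)


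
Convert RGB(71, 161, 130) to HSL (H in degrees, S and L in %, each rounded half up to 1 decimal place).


Normalize: R'=71/255≈0.2784, G'=161/255≈0.6314, B'=130/255≈0.5098
Max=161/255, Min=71/255, Δ=Max-Min=90/255
L = (Max+Min)/2 = (161+71)/510 = 232/510 = 0.45490… → L = 45.5%
L ≤ 0.5 → S = Δ/(Max+Min) = 90/(161+71) = 90/232 = 0.38793… → S = 38.8%
(the 1/255 factors cancel in S and H, so raw channel differences can be used)
Max is G' → H = 60 × ((B-R)/Δ + 2) = 60 × ((130-71)/90 + 2)
  59/90 + 2 = 0.6555… + 2 = 2.6555…
  H = 60 × 2.6555… = 159.333…° → H = 159.3°
= HSL(159.3°, 38.8%, 45.5%)


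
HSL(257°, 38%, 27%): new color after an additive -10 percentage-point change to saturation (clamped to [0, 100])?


Original S = 38%
Adjustment = -10 percentage points
New S = 38 + (-10) = 28
Clamp to [0, 100] → 28
= HSL(257°, 28%, 27%)


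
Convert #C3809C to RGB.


C3 → 195 (R)
80 → 128 (G)
9C → 156 (B)
= RGB(195, 128, 156)


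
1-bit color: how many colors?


Colors = 2^bits = 2^1
= 2 colors


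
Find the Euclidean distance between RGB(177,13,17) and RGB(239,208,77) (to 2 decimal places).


d = √[(R₁-R₂)² + (G₁-G₂)² + (B₁-B₂)²]
d = √[(177-239)² + (13-208)² + (17-77)²]
d = √[3844 + 38025 + 3600]
d = √45469
d ≈ 213.23


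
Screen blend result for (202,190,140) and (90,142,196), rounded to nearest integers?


Screen: C = 255 - (255-A)×(255-B)/255, rounded to nearest integer
R: 255 - (255-202)×(255-90)/255 = 255 - 8745/255 ≈ 255 - 34.294 = 220.706 → 221
G: 255 - (255-190)×(255-142)/255 = 255 - 7345/255 ≈ 255 - 28.804 = 226.196 → 226
B: 255 - (255-140)×(255-196)/255 = 255 - 6785/255 ≈ 255 - 26.608 = 228.392 → 228
= RGB(221, 226, 228)


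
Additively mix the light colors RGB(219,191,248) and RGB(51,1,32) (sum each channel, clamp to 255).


Additive: each channel = min(255, C₁+C₂)
R: 219+51 = 270 → 255
G: 191+1 = 192 → 192
B: 248+32 = 280 → 255
= RGB(255, 192, 255)


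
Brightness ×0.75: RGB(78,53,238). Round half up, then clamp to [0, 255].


Multiply each channel by 0.75, round half up, clamp to [0, 255]
R: 78×0.75 = 58.5 → round → 59
G: 53×0.75 = 39.75 → round → 40
B: 238×0.75 = 178.5 → round → 179
= RGB(59, 40, 179)


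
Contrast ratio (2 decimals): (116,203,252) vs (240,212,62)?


Linearize each sRGB channel c=v/255: c/12.92 if c ≤ 0.04045 else ((c+0.055)/1.055)^2.4
L = 0.2126×R_lin + 0.7152×G_lin + 0.0722×B_lin
Color 1 (116,203,252):
  R=116: 116/255≈0.4549 > 0.04045 → ((0.4549+0.055)/1.055)^2.4 ≈ 0.17465
  G=203: 203/255≈0.7961 > 0.04045 → ((0.7961+0.055)/1.055)^2.4 ≈ 0.59720
  B=252: 252/255≈0.9882 > 0.04045 → ((0.9882+0.055)/1.055)^2.4 ≈ 0.97345
  L1 = 0.2126×0.17465 + 0.7152×0.59720 + 0.0722×0.97345 ≈ 0.53453
Color 2 (240,212,62):
  R=240: 240/255≈0.9412 > 0.04045 → ((0.9412+0.055)/1.055)^2.4 ≈ 0.87137
  G=212: 212/255≈0.8314 > 0.04045 → ((0.8314+0.055)/1.055)^2.4 ≈ 0.65837
  B=62: 62/255≈0.2431 > 0.04045 → ((0.2431+0.055)/1.055)^2.4 ≈ 0.04817
  L2 = 0.2126×0.87137 + 0.7152×0.65837 + 0.0722×0.04817 ≈ 0.65960
Lighter = 0.65960, Darker = 0.53453
Ratio = (L_lighter + 0.05) / (L_darker + 0.05)
Ratio = (0.65960 + 0.05) / (0.53453 + 0.05) = 0.70960 / 0.58453 ≈ 1.2140
Ratio ≈ 1.21:1


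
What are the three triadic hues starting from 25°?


Triadic: equally spaced at 120° intervals
H1 = 25°
H2 = (25 + 120) mod 360 = 145°
H3 = (25 + 240) mod 360 = 265°
Triadic = 25°, 145°, 265°


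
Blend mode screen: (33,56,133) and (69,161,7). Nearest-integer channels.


Screen: C = 255 - (255-A)×(255-B)/255, rounded to nearest integer
R: 255 - (255-33)×(255-69)/255 = 255 - 41292/255 ≈ 255 - 161.929 = 93.071 → 93
G: 255 - (255-56)×(255-161)/255 = 255 - 18706/255 ≈ 255 - 73.357 = 181.643 → 182
B: 255 - (255-133)×(255-7)/255 = 255 - 30256/255 ≈ 255 - 118.651 = 136.349 → 136
= RGB(93, 182, 136)


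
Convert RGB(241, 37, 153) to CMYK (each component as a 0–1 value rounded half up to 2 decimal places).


R'=241/255≈0.9451, G'=37/255≈0.1451, B'=153/255≈0.6000
K = 1 - max(R',G',B') = 1 - 241/255 = 14/255 = 0.05490… → 0.05
(1-R'-K)/(1-K) simplifies to (max-R)/max with max = 241:
C = (241-241)/241 = 0/241 = 0 → 0.00
M = (241-37)/241 = 204/241 = 0.84647… → 0.85
Y = (241-153)/241 = 88/241 = 0.36514… → 0.37
= CMYK(0.00, 0.85, 0.37, 0.05)


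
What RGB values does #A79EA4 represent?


A7 → 167 (R)
9E → 158 (G)
A4 → 164 (B)
= RGB(167, 158, 164)


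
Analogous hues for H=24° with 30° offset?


Base hue: 24°
Left analog: (24 - 30) mod 360 = 354°
Right analog: (24 + 30) mod 360 = 54°
Analogous hues = 354° and 54°


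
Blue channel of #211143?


Color: #211143
R = 21 = 33
G = 11 = 17
B = 43 = 67
Blue = 67


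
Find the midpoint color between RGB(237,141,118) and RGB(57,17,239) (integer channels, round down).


Midpoint: each channel = ⌊(C₁+C₂)/2⌋
R: ⌊(237+57)/2⌋ = 147
G: ⌊(141+17)/2⌋ = 79
B: ⌊(118+239)/2⌋ = 178
= RGB(147, 79, 178)


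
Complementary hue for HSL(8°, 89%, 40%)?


Complement = opposite side of color wheel = hue + 180°
H' = (8 + 180) mod 360 = 188°
S and L unchanged.
= HSL(188°, 89%, 40%)


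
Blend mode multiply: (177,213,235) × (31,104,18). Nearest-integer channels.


Multiply: C = A×B/255, rounded to nearest integer
R: 177×31/255 = 5487/255 ≈ 21.518 → 22
G: 213×104/255 = 22152/255 ≈ 86.871 → 87
B: 235×18/255 = 4230/255 ≈ 16.588 → 17
= RGB(22, 87, 17)


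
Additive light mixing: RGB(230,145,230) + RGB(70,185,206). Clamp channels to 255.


Additive: each channel = min(255, C₁+C₂)
R: 230+70 = 300 → 255
G: 145+185 = 330 → 255
B: 230+206 = 436 → 255
= RGB(255, 255, 255)


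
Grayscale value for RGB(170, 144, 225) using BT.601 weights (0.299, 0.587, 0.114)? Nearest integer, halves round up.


Gray = 0.299×R + 0.587×G + 0.114×B
Gray = 0.299×170 + 0.587×144 + 0.114×225
Gray = 50.830 + 84.528 + 25.650
Gray = 161.008 → round half up → 161
Gray = 161


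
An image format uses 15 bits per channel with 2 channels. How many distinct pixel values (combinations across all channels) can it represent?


Total bits = 15 bits/channel × 2 channels = 30 bits
Distinct pixel values = 2^30
= 1,073,741,824 pixel values


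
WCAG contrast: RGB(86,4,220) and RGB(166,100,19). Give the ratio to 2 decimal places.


Linearize each sRGB channel c=v/255: c/12.92 if c ≤ 0.04045 else ((c+0.055)/1.055)^2.4
L = 0.2126×R_lin + 0.7152×G_lin + 0.0722×B_lin
Color 1 (86,4,220):
  R=86: 86/255≈0.3373 > 0.04045 → ((0.3373+0.055)/1.055)^2.4 ≈ 0.09306
  G=4: 4/255≈0.0157 ≤ 0.04045 → 0.0157/12.92 ≈ 0.00121
  B=220: 220/255≈0.8627 > 0.04045 → ((0.8627+0.055)/1.055)^2.4 ≈ 0.71569
  L1 = 0.2126×0.09306 + 0.7152×0.00121 + 0.0722×0.71569 ≈ 0.07233
Color 2 (166,100,19):
  R=166: 166/255≈0.6510 > 0.04045 → ((0.6510+0.055)/1.055)^2.4 ≈ 0.38133
  G=100: 100/255≈0.3922 > 0.04045 → ((0.3922+0.055)/1.055)^2.4 ≈ 0.12744
  B=19: 19/255≈0.0745 > 0.04045 → ((0.0745+0.055)/1.055)^2.4 ≈ 0.00651
  L2 = 0.2126×0.38133 + 0.7152×0.12744 + 0.0722×0.00651 ≈ 0.17268
Lighter = 0.17268, Darker = 0.07233
Ratio = (L_lighter + 0.05) / (L_darker + 0.05)
Ratio = (0.17268 + 0.05) / (0.07233 + 0.05) = 0.22268 / 0.12233 ≈ 1.8204
Ratio ≈ 1.82:1


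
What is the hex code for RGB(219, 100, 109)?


R = 219 → DB (hex)
G = 100 → 64 (hex)
B = 109 → 6D (hex)
Hex = #DB646D


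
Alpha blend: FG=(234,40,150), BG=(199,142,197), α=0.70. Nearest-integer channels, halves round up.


C = α×F + (1-α)×B, with 1-α = 0.30
R: 0.70×234 + 0.30×199 = 163.80 + 59.70 = 223.50 → 224
G: 0.70×40 + 0.30×142 = 28.00 + 42.60 = 70.60 → 71
B: 0.70×150 + 0.30×197 = 105.00 + 59.10 = 164.10 → 164
= RGB(224, 71, 164)


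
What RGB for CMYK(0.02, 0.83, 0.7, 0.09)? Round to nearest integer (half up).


R = 255 × (1-C) × (1-K) = 255 × 0.98 × 0.91 = 227.409 → 227
G = 255 × (1-M) × (1-K) = 255 × 0.17 × 0.91 = 39.4485 → 39
B = 255 × (1-Y) × (1-K) = 255 × 0.30 × 0.91 = 69.615 → 70
= RGB(227, 39, 70)


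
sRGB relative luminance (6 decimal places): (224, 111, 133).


Linearize each channel (sRGB transfer function): c = v/255; c_lin = c/12.92 if c ≤ 0.04045, else ((c+0.055)/1.055)^2.4
  R: 224/255 ≈ 0.878431 > 0.04045 → ((0.878431+0.055)/1.055)^2.4 ≈ 0.745404
  G: 111/255 ≈ 0.435294 > 0.04045 → ((0.435294+0.055)/1.055)^2.4 ≈ 0.158961
  B: 133/255 ≈ 0.521569 > 0.04045 → ((0.521569+0.055)/1.055)^2.4 ≈ 0.234551
R_lin = 0.745404, G_lin = 0.158961, B_lin = 0.234551
L = 0.2126×R + 0.7152×G + 0.0722×B
L = 0.2126×0.745404 + 0.7152×0.158961 + 0.0722×0.234551
L ≈ 0.289096


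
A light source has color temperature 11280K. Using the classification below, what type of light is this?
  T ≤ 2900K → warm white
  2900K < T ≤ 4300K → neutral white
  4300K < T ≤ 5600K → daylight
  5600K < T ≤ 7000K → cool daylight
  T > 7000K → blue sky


Temperature: 11280K
11280K > 7000K → blue sky
Classification: blue sky


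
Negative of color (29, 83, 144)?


Invert: (255-R, 255-G, 255-B)
R: 255-29 = 226
G: 255-83 = 172
B: 255-144 = 111
= RGB(226, 172, 111)


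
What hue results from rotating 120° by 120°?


New hue = (H + rotation) mod 360
New hue = (120 + 120) mod 360
= 240 mod 360
= 240°


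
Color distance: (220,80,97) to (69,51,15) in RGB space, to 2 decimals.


d = √[(R₁-R₂)² + (G₁-G₂)² + (B₁-B₂)²]
d = √[(220-69)² + (80-51)² + (97-15)²]
d = √[22801 + 841 + 6724]
d = √30366
d ≈ 174.26


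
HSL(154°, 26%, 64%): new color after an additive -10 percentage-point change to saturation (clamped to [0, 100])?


Original S = 26%
Adjustment = -10 percentage points
New S = 26 + (-10) = 16
Clamp to [0, 100] → 16
= HSL(154°, 16%, 64%)


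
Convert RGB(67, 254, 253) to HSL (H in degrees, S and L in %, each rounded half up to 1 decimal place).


Normalize: R'=67/255≈0.2627, G'=254/255≈0.9961, B'=253/255≈0.9922
Max=254/255, Min=67/255, Δ=Max-Min=187/255
L = (Max+Min)/2 = (254+67)/510 = 321/510 = 0.62941… → L = 62.9%
L > 0.5 → S = Δ/(2-Max-Min) = 187/(510-254-67) = 187/189 = 0.98941… → S = 98.9%
(the 1/255 factors cancel in S and H, so raw channel differences can be used)
Max is G' → H = 60 × ((B-R)/Δ + 2) = 60 × ((253-67)/187 + 2)
  186/187 + 2 = 0.9946… + 2 = 2.9946…
  H = 60 × 2.9946… = 179.679…° → H = 179.7°
= HSL(179.7°, 98.9%, 62.9%)


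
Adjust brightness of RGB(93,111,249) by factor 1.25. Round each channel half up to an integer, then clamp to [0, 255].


Multiply each channel by 1.25, round half up, clamp to [0, 255]
R: 93×1.25 = 116.25 → round → 116
G: 111×1.25 = 138.75 → round → 139
B: 249×1.25 = 311.25 → round → 311 → clamp → 255
= RGB(116, 139, 255)


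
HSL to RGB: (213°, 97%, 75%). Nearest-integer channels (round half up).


H=213°, S=0.97, L=0.75
C = (1-|2L-1|)×S = (1-|0.50|)×0.97 = 0.485
H' = H/60 = 213/60 ≈ 3.5500; X = C×(1-|H' mod 2 - 1|) = 0.21825
m = L - C/2 = 0.75 - 0.2425 = 0.5075
Sector ⌊H'⌋ = 3 → (R',G',B') = (0.0, 0.21825, 0.485)
RGB = ((R'+m)×255, (G'+m)×255, (B'+m)×255) = (129.4125, 185.06625, 253.0875)
Round half up → RGB(129, 185, 253)


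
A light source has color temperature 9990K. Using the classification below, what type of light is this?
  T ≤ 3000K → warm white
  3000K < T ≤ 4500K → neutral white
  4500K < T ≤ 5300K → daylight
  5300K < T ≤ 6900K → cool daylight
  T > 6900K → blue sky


Temperature: 9990K
9990K > 6900K → blue sky
Classification: blue sky


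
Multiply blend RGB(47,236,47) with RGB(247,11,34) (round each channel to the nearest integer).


Multiply: C = A×B/255, rounded to nearest integer
R: 47×247/255 = 11609/255 ≈ 45.525 → 46
G: 236×11/255 = 2596/255 ≈ 10.180 → 10
B: 47×34/255 = 1598/255 ≈ 6.267 → 6
= RGB(46, 10, 6)


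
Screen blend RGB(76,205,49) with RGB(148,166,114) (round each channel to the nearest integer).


Screen: C = 255 - (255-A)×(255-B)/255, rounded to nearest integer
R: 255 - (255-76)×(255-148)/255 = 255 - 19153/255 ≈ 255 - 75.110 = 179.890 → 180
G: 255 - (255-205)×(255-166)/255 = 255 - 4450/255 ≈ 255 - 17.451 = 237.549 → 238
B: 255 - (255-49)×(255-114)/255 = 255 - 29046/255 ≈ 255 - 113.906 = 141.094 → 141
= RGB(180, 238, 141)


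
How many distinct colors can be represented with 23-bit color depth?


Colors = 2^bits = 2^23
= 8,388,608 colors


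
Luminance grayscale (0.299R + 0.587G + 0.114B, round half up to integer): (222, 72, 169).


Gray = 0.299×R + 0.587×G + 0.114×B
Gray = 0.299×222 + 0.587×72 + 0.114×169
Gray = 66.378 + 42.264 + 19.266
Gray = 127.908 → round half up → 128
Gray = 128


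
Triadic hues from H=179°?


Triadic: equally spaced at 120° intervals
H1 = 179°
H2 = (179 + 120) mod 360 = 299°
H3 = (179 + 240) mod 360 = 59°
Triadic = 179°, 299°, 59°


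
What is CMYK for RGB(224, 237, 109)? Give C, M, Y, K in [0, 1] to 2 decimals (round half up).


R'=224/255≈0.8784, G'=237/255≈0.9294, B'=109/255≈0.4275
K = 1 - max(R',G',B') = 1 - 237/255 = 18/255 = 0.07058… → 0.07
(1-R'-K)/(1-K) simplifies to (max-R)/max with max = 237:
C = (237-224)/237 = 13/237 = 0.05485… → 0.05
M = (237-237)/237 = 0/237 = 0 → 0.00
Y = (237-109)/237 = 128/237 = 0.54008… → 0.54
= CMYK(0.05, 0.00, 0.54, 0.07)


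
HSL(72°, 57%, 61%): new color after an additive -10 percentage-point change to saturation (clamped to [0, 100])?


Original S = 57%
Adjustment = -10 percentage points
New S = 57 + (-10) = 47
Clamp to [0, 100] → 47
= HSL(72°, 47%, 61%)


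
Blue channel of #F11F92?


Color: #F11F92
R = F1 = 241
G = 1F = 31
B = 92 = 146
Blue = 146


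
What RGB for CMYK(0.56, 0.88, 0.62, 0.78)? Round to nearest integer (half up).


R = 255 × (1-C) × (1-K) = 255 × 0.44 × 0.22 = 24.684 → 25
G = 255 × (1-M) × (1-K) = 255 × 0.12 × 0.22 = 6.732 → 7
B = 255 × (1-Y) × (1-K) = 255 × 0.38 × 0.22 = 21.318 → 21
= RGB(25, 7, 21)


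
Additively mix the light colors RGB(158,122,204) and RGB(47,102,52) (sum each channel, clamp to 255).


Additive: each channel = min(255, C₁+C₂)
R: 158+47 = 205 → 205
G: 122+102 = 224 → 224
B: 204+52 = 256 → 255
= RGB(205, 224, 255)
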